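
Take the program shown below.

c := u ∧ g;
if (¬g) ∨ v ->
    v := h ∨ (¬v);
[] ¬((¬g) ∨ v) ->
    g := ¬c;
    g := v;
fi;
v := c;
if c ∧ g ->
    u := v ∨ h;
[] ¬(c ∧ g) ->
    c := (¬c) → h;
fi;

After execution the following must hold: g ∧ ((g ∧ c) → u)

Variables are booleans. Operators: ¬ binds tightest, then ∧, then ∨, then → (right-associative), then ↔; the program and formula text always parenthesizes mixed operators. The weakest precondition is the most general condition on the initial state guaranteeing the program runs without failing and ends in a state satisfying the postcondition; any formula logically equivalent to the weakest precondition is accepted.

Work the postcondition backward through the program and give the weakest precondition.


Working backward. After the program, g ∧ ((g ∧ c) → u) must hold.
Then branch requires g ∧ ((g ∧ c) → (v ∨ h)); else branch requires g ∧ ((g ∧ ((¬c) → h)) → u).
Before the if: ((c ∧ g) → (g ∧ ((g ∧ c) → (v ∨ h)))) ∧ ((¬(c ∧ g)) → (g ∧ ((g ∧ ((¬c) → h)) → u)))
Before v := c: ((c ∧ g) → (g ∧ ((g ∧ c) → (c ∨ h)))) ∧ ((¬(c ∧ g)) → (g ∧ ((g ∧ ((¬c) → h)) → u)))
Then branch requires ((c ∧ g) → (g ∧ ((g ∧ c) → (c ∨ h)))) ∧ ((¬(c ∧ g)) → (g ∧ ((g ∧ ((¬c) → h)) → u))); else branch requires ((c ∧ v) → (v ∧ ((v ∧ c) → (c ∨ h)))) ∧ ((¬(c ∧ v)) → (v ∧ ((v ∧ ((¬c) → h)) → u))).
Before the if: (((¬g) ∨ v) → (((c ∧ g) → (g ∧ ((g ∧ c) → (c ∨ h)))) ∧ ((¬(c ∧ g)) → (g ∧ ((g ∧ ((¬c) → h)) → u))))) ∧ ((¬((¬g) ∨ v)) → (((c ∧ v) → (v ∧ ((v ∧ c) → (c ∨ h)))) ∧ ((¬(c ∧ v)) → (v ∧ ((v ∧ ((¬c) → h)) → u)))))
Before c := u ∧ g: (((¬g) ∨ v) → (((u ∧ g) → (g ∧ ((g ∧ u) → ((u ∧ g) ∨ h)))) ∧ ((¬(u ∧ g)) → (g ∧ ((g ∧ ((¬(u ∧ g)) → h)) → u))))) ∧ ((¬((¬g) ∨ v)) → (((u ∧ g ∧ v) → (v ∧ ((v ∧ u ∧ g) → ((u ∧ g) ∨ h)))) ∧ ((¬(u ∧ g ∧ v)) → (v ∧ ((v ∧ ((¬(u ∧ g)) → h)) → u)))))
Answer: WP = (((¬g) ∨ v) → (((u ∧ g) → (g ∧ ((g ∧ u) → ((u ∧ g) ∨ h)))) ∧ ((¬(u ∧ g)) → (g ∧ ((g ∧ ((¬(u ∧ g)) → h)) → u))))) ∧ ((¬((¬g) ∨ v)) → (((u ∧ g ∧ v) → (v ∧ ((v ∧ u ∧ g) → ((u ∧ g) ∨ h)))) ∧ ((¬(u ∧ g ∧ v)) → (v ∧ ((v ∧ ((¬(u ∧ g)) → h)) → u)))))


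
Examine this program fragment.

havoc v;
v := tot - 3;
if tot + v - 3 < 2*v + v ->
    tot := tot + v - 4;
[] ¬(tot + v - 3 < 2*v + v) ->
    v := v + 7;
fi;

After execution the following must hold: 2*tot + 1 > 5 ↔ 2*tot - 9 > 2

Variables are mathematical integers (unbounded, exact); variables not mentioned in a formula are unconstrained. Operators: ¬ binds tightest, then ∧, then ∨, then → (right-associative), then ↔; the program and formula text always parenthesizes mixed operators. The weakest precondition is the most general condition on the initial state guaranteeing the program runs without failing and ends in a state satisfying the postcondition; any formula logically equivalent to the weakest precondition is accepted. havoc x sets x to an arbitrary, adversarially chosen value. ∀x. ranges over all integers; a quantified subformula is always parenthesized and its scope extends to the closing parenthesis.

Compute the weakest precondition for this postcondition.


Working backward. After the program, the postcondition 2*tot + 1 > 5 ↔ 2*tot - 9 > 2 must hold; in canonical form it is 2*tot > 4 ↔ 2*tot > 11.
Then branch requires 2*tot + 2*v > 12 ↔ 2*tot + 2*v > 19; else branch requires 2*tot > 4 ↔ 2*tot > 11.
Before the if: (tot < 2*v + 3 → (2*tot + 2*v > 12 ↔ 2*tot + 2*v > 19)) ∧ ((¬(tot < 2*v + 3)) → (2*tot > 4 ↔ 2*tot > 11))
Before v := tot - 3: (tot > 3 → (4*tot > 18 ↔ 4*tot > 25)) ∧ ((¬(tot > 3)) → (2*tot > 4 ↔ 2*tot > 11))
Before havoc v: (tot > 3 → (4*tot > 18 ↔ 4*tot > 25)) ∧ ((¬(tot > 3)) → (2*tot > 4 ↔ 2*tot > 11))
Answer: WP = (tot > 3 → (4*tot > 18 ↔ 4*tot > 25)) ∧ ((¬(tot > 3)) → (2*tot > 4 ↔ 2*tot > 11))


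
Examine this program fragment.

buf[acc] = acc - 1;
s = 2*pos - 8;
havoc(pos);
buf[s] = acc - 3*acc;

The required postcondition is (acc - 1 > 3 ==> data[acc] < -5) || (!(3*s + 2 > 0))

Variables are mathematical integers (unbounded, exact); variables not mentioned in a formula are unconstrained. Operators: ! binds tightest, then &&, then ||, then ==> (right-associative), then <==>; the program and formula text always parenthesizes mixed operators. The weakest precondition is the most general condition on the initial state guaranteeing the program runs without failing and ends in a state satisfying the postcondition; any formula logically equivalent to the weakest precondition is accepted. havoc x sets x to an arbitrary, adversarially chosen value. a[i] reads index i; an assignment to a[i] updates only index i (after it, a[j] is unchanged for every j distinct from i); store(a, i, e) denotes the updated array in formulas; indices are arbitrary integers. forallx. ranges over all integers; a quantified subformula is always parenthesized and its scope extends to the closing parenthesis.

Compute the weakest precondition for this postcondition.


Working backward. After the program, the postcondition (acc - 1 > 3 ==> data[acc] < -5) || (!(3*s + 2 > 0)) must hold; in canonical form it is (acc > 4 ==> data[acc] < -5) || (!(3*s > -2)).
Before buf[s] := acc - 3*acc: (acc > 4 ==> data[acc] < -5) || (!(3*s > -2))
Before havoc pos: (acc > 4 ==> data[acc] < -5) || (!(3*s > -2))
Before s := 2*pos - 8: (acc > 4 ==> data[acc] < -5) || (!(6*pos > 22))
Before buf[acc] := acc - 1: (acc > 4 ==> data[acc] < -5) || (!(6*pos > 22))
Answer: WP = (acc > 4 ==> data[acc] < -5) || (!(6*pos > 22))


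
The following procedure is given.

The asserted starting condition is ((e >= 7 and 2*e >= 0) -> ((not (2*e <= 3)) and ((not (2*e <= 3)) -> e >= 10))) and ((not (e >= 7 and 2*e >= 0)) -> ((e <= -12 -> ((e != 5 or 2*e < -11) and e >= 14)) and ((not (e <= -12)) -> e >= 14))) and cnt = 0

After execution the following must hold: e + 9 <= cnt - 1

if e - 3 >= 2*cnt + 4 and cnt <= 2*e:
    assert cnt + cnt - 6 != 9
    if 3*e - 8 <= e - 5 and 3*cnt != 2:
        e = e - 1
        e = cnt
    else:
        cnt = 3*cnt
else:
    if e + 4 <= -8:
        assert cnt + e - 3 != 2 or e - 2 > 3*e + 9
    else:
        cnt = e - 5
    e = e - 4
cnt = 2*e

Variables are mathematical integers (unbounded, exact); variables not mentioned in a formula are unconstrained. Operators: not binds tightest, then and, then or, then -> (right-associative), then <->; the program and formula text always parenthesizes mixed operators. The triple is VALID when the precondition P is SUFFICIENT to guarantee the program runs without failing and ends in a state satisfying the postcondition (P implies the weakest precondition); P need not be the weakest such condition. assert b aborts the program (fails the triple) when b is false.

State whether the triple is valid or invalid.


Working backward. After the program, the postcondition e + 9 <= cnt - 1 must hold; in canonical form it is e <= cnt - 10.
Before cnt := 2*e: e >= 10
Then branch requires 2*cnt != 15 and ((2*e <= 3 and 3*cnt != 2) -> cnt >= 10) and ((not (2*e <= 3 and 3*cnt != 2)) -> e >= 10); else branch requires (e <= -12 -> ((cnt + e != 5 or 2*e < -11) and e >= 14)) and ((not (e <= -12)) -> e >= 14).
Before the if: ((e >= 2*cnt + 7 and cnt <= 2*e) -> (2*cnt != 15 and ((2*e <= 3 and 3*cnt != 2) -> cnt >= 10) and ((not (2*e <= 3 and 3*cnt != 2)) -> e >= 10))) and ((not (e >= 2*cnt + 7 and cnt <= 2*e)) -> ((e <= -12 -> ((cnt + e != 5 or 2*e < -11) and e >= 14)) and ((not (e <= -12)) -> e >= 14)))
The weakest precondition is ((e >= 2*cnt + 7 and cnt <= 2*e) -> (2*cnt != 15 and ((2*e <= 3 and 3*cnt != 2) -> cnt >= 10) and ((not (2*e <= 3 and 3*cnt != 2)) -> e >= 10))) and ((not (e >= 2*cnt + 7 and cnt <= 2*e)) -> ((e <= -12 -> ((cnt + e != 5 or 2*e < -11) and e >= 14)) and ((not (e <= -12)) -> e >= 14))).
Check whether ((e >= 7 and 2*e >= 0) -> ((not (2*e <= 3)) and ((not (2*e <= 3)) -> e >= 10))) and ((not (e >= 7 and 2*e >= 0)) -> ((e <= -12 -> ((e != 5 or 2*e < -11) and e >= 14)) and ((not (e <= -12)) -> e >= 14))) and cnt = 0 implies it.
Every state satisfying the precondition satisfies the weakest precondition: the implication holds.
Answer: valid


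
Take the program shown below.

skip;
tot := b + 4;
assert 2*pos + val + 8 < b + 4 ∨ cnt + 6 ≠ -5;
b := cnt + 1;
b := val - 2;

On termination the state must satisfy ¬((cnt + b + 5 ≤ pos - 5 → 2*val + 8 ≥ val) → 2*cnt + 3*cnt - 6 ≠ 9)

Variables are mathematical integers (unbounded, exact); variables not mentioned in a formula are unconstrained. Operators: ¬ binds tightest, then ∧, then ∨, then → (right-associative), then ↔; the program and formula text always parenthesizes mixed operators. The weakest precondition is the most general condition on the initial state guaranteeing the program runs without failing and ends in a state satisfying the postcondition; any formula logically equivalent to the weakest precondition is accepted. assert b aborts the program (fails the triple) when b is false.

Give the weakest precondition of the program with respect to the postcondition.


Working backward. After the program, the postcondition ¬((cnt + b + 5 ≤ pos - 5 → 2*val + 8 ≥ val) → 2*cnt + 3*cnt - 6 ≠ 9) must hold; in canonical form it is ¬((b + cnt ≤ pos - 10 → val ≥ -8) → 5*cnt ≠ 15).
Before b := val - 2: ¬((cnt + val ≤ pos - 8 → val ≥ -8) → 5*cnt ≠ 15)
Before b := cnt + 1: ¬((cnt + val ≤ pos - 8 → val ≥ -8) → 5*cnt ≠ 15)
Before assert 2*pos + val + 8 < b + 4 ∨ cnt + 6 ≠ -5: (2*pos + val < b - 4 ∨ cnt ≠ -11) ∧ (¬((cnt + val ≤ pos - 8 → val ≥ -8) → 5*cnt ≠ 15))
Before tot := b + 4: (2*pos + val < b - 4 ∨ cnt ≠ -11) ∧ (¬((cnt + val ≤ pos - 8 → val ≥ -8) → 5*cnt ≠ 15))
Before skip: (2*pos + val < b - 4 ∨ cnt ≠ -11) ∧ (¬((cnt + val ≤ pos - 8 → val ≥ -8) → 5*cnt ≠ 15))
Answer: WP = (2*pos + val < b - 4 ∨ cnt ≠ -11) ∧ (¬((cnt + val ≤ pos - 8 → val ≥ -8) → 5*cnt ≠ 15))


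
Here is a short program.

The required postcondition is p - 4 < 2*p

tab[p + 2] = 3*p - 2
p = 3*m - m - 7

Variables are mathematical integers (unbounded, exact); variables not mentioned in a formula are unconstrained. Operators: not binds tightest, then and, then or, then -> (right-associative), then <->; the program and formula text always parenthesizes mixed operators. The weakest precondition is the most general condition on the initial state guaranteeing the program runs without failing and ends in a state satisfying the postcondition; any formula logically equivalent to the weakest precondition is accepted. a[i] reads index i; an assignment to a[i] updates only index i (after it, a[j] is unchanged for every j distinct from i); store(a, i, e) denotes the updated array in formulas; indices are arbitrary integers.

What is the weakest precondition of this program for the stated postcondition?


Working backward. After the program, the postcondition p - 4 < 2*p must hold; in canonical form it is p > -4.
Before p := 3*m - m - 7: 2*m > 3
Before tab[p + 2] := 3*p - 2: 2*m > 3
Answer: WP = 2*m > 3


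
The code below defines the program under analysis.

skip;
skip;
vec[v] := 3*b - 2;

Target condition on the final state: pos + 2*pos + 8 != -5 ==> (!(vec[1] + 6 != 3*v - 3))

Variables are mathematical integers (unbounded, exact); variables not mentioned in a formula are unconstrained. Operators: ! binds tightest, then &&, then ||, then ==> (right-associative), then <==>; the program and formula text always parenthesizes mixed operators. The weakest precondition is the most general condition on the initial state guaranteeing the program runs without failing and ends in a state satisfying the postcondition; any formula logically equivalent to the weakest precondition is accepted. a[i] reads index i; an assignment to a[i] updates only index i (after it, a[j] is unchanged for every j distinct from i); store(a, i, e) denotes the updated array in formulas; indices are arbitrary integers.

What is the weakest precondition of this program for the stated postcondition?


Working backward. After the program, the postcondition pos + 2*pos + 8 != -5 ==> (!(vec[1] + 6 != 3*v - 3)) must hold; in canonical form it is 3*pos != -13 ==> (!(vec[1] != 3*v - 9)).
Before vec[v] := 3*b - 2: 3*pos != -13 ==> (!(store(vec, v, 3*b - 2)[1] != 3*v - 9))
Before skip: 3*pos != -13 ==> (!(store(vec, v, 3*b - 2)[1] != 3*v - 9))
Before skip: 3*pos != -13 ==> (!(store(vec, v, 3*b - 2)[1] != 3*v - 9))
Answer: WP = 3*pos != -13 ==> (!(store(vec, v, 3*b - 2)[1] != 3*v - 9))


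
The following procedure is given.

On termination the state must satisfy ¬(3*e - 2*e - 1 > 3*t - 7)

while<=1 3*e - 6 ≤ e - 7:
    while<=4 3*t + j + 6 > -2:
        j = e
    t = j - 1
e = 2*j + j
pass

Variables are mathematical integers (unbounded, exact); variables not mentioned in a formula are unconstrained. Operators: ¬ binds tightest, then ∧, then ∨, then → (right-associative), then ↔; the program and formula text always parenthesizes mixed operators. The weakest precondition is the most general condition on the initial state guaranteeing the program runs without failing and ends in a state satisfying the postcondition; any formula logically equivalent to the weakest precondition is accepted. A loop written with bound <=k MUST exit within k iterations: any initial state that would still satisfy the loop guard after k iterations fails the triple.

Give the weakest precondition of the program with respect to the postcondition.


Working backward. After the program, the postcondition ¬(3*e - 2*e - 1 > 3*t - 7) must hold; in canonical form it is ¬(e > 3*t - 6).
Before skip: ¬(e > 3*t - 6)
Before e := 2*j + j: ¬(3*j > 3*t - 6)
Before the loop (bound <=1), unroll the exhaustion recursion (WP_0 = exit-now case; WP_j = one more guarded iteration, up to j = 1):
  WP_0: (¬(2*e ≤ -1)) ∧ (¬(3*j > 3*t - 6))
  WP_1: (¬(2*e ≤ -1)) ∧ ((¬(2*e ≤ -1)) → (¬(3*j > 3*t - 6)))
So before the loop: (¬(2*e ≤ -1)) ∧ ((¬(2*e ≤ -1)) → (¬(3*j > 3*t - 6)))
Answer: WP = (¬(2*e ≤ -1)) ∧ ((¬(2*e ≤ -1)) → (¬(3*j > 3*t - 6)))


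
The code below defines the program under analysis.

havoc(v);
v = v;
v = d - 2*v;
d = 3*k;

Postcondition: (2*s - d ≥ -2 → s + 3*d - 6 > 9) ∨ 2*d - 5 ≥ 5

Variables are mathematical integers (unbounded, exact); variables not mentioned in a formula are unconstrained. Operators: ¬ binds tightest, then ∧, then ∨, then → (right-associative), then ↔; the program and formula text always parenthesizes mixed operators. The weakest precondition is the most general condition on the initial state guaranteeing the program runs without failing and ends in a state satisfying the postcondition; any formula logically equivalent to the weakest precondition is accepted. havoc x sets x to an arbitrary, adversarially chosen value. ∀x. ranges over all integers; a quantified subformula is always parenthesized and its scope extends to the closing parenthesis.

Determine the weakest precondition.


Working backward. After the program, the postcondition (2*s - d ≥ -2 → s + 3*d - 6 > 9) ∨ 2*d - 5 ≥ 5 must hold; in canonical form it is (2*s ≥ d - 2 → 3*d + s > 15) ∨ 2*d ≥ 10.
Before d := 3*k: (2*s ≥ 3*k - 2 → 9*k + s > 15) ∨ 6*k ≥ 10
Before v := d - 2*v: (2*s ≥ 3*k - 2 → 9*k + s > 15) ∨ 6*k ≥ 10
Before v := v: (2*s ≥ 3*k - 2 → 9*k + s > 15) ∨ 6*k ≥ 10
Before havoc v: (2*s ≥ 3*k - 2 → 9*k + s > 15) ∨ 6*k ≥ 10
Answer: WP = (2*s ≥ 3*k - 2 → 9*k + s > 15) ∨ 6*k ≥ 10


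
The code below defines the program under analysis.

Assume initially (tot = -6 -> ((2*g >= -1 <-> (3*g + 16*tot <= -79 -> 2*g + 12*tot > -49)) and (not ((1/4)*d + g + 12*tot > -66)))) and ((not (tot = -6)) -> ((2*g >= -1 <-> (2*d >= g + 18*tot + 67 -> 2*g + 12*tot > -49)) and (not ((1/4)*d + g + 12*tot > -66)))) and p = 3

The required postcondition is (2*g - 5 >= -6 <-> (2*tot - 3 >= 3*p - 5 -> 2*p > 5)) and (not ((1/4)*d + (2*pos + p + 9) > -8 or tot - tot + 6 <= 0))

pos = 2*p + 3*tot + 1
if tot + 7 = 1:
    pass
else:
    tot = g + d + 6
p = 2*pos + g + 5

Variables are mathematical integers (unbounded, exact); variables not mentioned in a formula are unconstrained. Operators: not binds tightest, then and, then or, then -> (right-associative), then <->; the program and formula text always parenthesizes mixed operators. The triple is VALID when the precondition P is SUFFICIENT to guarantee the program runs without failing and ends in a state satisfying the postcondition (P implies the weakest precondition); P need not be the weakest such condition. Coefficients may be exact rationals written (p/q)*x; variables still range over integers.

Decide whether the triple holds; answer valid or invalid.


Working backward. After the program, the postcondition (2*g - 5 >= -6 <-> (2*tot - 3 >= 3*p - 5 -> 2*p > 5)) and (not ((1/4)*d + (2*pos + p + 9) > -8 or tot - tot + 6 <= 0)) must hold; in canonical form it is (2*g >= -1 <-> (2*tot >= 3*p - 2 -> 2*p > 5)) and (not ((1/4)*d + p + 2*pos > -17)).
Before p := 2*pos + g + 5: (2*g >= -1 <-> (2*tot >= 3*g + 6*pos + 13 -> 2*g + 4*pos > -5)) and (not ((1/4)*d + g + 4*pos > -22))
Then branch requires (2*g >= -1 <-> (2*tot >= 3*g + 6*pos + 13 -> 2*g + 4*pos > -5)) and (not ((1/4)*d + g + 4*pos > -22)); else branch requires (2*g >= -1 <-> (2*d >= g + 6*pos + 1 -> 2*g + 4*pos > -5)) and (not ((1/4)*d + g + 4*pos > -22)).
Before the if: (tot = -6 -> ((2*g >= -1 <-> (2*tot >= 3*g + 6*pos + 13 -> 2*g + 4*pos > -5)) and (not ((1/4)*d + g + 4*pos > -22)))) and ((not (tot = -6)) -> ((2*g >= -1 <-> (2*d >= g + 6*pos + 1 -> 2*g + 4*pos > -5)) and (not ((1/4)*d + g + 4*pos > -22))))
Before pos := 2*p + 3*tot + 1: (tot = -6 -> ((2*g >= -1 <-> (3*g + 12*p + 16*tot <= -19 -> 2*g + 8*p + 12*tot > -9)) and (not ((1/4)*d + g + 8*p + 12*tot > -26)))) and ((not (tot = -6)) -> ((2*g >= -1 <-> (2*d >= g + 12*p + 18*tot + 7 -> 2*g + 8*p + 12*tot > -9)) and (not ((1/4)*d + g + 8*p + 12*tot > -26))))
The weakest precondition is (tot = -6 -> ((2*g >= -1 <-> (3*g + 12*p + 16*tot <= -19 -> 2*g + 8*p + 12*tot > -9)) and (not ((1/4)*d + g + 8*p + 12*tot > -26)))) and ((not (tot = -6)) -> ((2*g >= -1 <-> (2*d >= g + 12*p + 18*tot + 7 -> 2*g + 8*p + 12*tot > -9)) and (not ((1/4)*d + g + 8*p + 12*tot > -26)))).
Check whether (tot = -6 -> ((2*g >= -1 <-> (3*g + 16*tot <= -79 -> 2*g + 12*tot > -49)) and (not ((1/4)*d + g + 12*tot > -66)))) and ((not (tot = -6)) -> ((2*g >= -1 <-> (2*d >= g + 18*tot + 67 -> 2*g + 12*tot > -49)) and (not ((1/4)*d + g + 12*tot > -66)))) and p = 3 implies it.
Countermodel: at the initial state d = -28, g = 5, p = 3, tot = -7, the precondition holds but the weakest precondition fails.
Answer: invalid


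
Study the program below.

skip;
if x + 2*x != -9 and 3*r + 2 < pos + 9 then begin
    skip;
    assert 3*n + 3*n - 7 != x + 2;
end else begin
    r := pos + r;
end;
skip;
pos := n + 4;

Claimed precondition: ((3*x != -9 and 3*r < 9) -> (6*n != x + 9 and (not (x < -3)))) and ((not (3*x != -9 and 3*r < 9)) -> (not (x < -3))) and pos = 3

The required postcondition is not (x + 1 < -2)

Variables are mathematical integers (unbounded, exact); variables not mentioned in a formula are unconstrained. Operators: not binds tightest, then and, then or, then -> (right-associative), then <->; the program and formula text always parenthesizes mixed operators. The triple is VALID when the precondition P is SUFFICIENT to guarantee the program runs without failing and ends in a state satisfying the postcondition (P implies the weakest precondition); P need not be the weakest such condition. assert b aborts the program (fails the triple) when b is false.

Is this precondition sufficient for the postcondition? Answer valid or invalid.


Working backward. After the program, the postcondition not (x + 1 < -2) must hold; in canonical form it is not (x < -3).
Before pos := n + 4: not (x < -3)
Before skip: not (x < -3)
Then branch requires 6*n != x + 9 and (not (x < -3)); else branch requires not (x < -3).
Before the if: ((3*x != -9 and 3*r < pos + 7) -> (6*n != x + 9 and (not (x < -3)))) and ((not (3*x != -9 and 3*r < pos + 7)) -> (not (x < -3)))
Before skip: ((3*x != -9 and 3*r < pos + 7) -> (6*n != x + 9 and (not (x < -3)))) and ((not (3*x != -9 and 3*r < pos + 7)) -> (not (x < -3)))
The weakest precondition is ((3*x != -9 and 3*r < pos + 7) -> (6*n != x + 9 and (not (x < -3)))) and ((not (3*x != -9 and 3*r < pos + 7)) -> (not (x < -3))).
Check whether ((3*x != -9 and 3*r < 9) -> (6*n != x + 9 and (not (x < -3)))) and ((not (3*x != -9 and 3*r < 9)) -> (not (x < -3))) and pos = 3 implies it.
Countermodel: at the initial state n = 2, pos = 3, r = 3, x = 3, the precondition holds but the weakest precondition fails.
Answer: invalid


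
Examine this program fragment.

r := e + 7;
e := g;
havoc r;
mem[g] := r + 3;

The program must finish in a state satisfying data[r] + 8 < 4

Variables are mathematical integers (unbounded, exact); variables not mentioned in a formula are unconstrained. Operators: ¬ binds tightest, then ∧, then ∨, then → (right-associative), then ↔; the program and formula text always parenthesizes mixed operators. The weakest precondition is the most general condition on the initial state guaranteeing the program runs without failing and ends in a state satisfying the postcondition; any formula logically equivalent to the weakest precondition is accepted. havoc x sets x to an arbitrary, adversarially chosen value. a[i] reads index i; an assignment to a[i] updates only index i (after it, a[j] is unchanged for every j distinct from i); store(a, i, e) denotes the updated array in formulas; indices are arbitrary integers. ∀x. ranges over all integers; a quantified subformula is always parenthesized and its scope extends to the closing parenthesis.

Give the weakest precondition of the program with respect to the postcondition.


Working backward. After the program, the postcondition data[r] + 8 < 4 must hold; in canonical form it is data[r] < -4.
Before mem[g] := r + 3: data[r] < -4
Before havoc r: ∀r_1. data[r_1] < -4
Before e := g: ∀r_1. data[r_1] < -4
Before r := e + 7: ∀r_1. data[r_1] < -4
Answer: WP = ∀r_1. data[r_1] < -4


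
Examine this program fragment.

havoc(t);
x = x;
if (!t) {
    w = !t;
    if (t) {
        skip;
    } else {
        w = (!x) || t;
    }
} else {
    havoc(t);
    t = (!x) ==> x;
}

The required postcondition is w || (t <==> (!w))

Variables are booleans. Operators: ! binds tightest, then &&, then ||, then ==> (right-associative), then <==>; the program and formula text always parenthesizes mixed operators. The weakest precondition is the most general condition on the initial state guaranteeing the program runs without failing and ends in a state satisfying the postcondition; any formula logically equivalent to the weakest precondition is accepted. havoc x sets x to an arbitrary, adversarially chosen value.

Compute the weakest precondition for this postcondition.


Working backward. After the program, w || (t <==> (!w)) must hold.
Then branch requires (!t) ==> ((!x) || t || (t <==> (!((!x) || t)))); else branch requires w || (((!x) ==> x) <==> (!w)).
Before the if: ((!t) ==> ((!t) ==> ((!x) || t || (t <==> (!((!x) || t)))))) && (t ==> (w || (((!x) ==> x) <==> (!w))))
Before x := x: ((!t) ==> ((!t) ==> ((!x) || t || (t <==> (!((!x) || t)))))) && (t ==> (w || (((!x) ==> x) <==> (!w))))
Before havoc t: (w || (((!x) ==> x) <==> (!w))) && (!x)
Answer: WP = (w || (((!x) ==> x) <==> (!w))) && (!x)


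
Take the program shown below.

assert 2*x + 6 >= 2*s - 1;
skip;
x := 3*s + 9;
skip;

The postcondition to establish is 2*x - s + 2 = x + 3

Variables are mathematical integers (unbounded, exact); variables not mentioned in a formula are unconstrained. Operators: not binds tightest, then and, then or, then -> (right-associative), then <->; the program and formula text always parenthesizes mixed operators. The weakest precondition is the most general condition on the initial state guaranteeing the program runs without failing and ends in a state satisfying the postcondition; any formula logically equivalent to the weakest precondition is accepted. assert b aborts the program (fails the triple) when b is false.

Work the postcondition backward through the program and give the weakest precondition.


Working backward. After the program, the postcondition 2*x - s + 2 = x + 3 must hold; in canonical form it is x = s + 1.
Before skip: x = s + 1
Before x := 3*s + 9: 2*s = -8
Before skip: 2*s = -8
Before assert 2*x + 6 >= 2*s - 1: 2*x >= 2*s - 7 and 2*s = -8
Answer: WP = 2*x >= 2*s - 7 and 2*s = -8


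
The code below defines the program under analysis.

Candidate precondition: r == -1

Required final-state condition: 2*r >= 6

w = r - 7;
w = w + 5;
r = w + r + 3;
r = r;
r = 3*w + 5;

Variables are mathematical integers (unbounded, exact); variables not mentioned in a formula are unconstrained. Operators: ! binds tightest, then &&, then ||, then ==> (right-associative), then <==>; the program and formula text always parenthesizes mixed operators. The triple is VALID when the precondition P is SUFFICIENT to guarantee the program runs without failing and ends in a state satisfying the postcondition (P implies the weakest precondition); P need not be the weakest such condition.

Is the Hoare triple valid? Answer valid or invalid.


Working backward. After the program, 2*r >= 6 must hold.
Before r := 3*w + 5: 6*w >= -4
Before r := r: 6*w >= -4
Before r := w + r + 3: 6*w >= -4
Before w := w + 5: 6*w >= -34
Before w := r - 7: 6*r >= 8
The weakest precondition is 6*r >= 8.
Check whether r == -1 implies it.
Countermodel: at the initial state r = -1, the precondition holds but the weakest precondition fails.
Answer: invalid


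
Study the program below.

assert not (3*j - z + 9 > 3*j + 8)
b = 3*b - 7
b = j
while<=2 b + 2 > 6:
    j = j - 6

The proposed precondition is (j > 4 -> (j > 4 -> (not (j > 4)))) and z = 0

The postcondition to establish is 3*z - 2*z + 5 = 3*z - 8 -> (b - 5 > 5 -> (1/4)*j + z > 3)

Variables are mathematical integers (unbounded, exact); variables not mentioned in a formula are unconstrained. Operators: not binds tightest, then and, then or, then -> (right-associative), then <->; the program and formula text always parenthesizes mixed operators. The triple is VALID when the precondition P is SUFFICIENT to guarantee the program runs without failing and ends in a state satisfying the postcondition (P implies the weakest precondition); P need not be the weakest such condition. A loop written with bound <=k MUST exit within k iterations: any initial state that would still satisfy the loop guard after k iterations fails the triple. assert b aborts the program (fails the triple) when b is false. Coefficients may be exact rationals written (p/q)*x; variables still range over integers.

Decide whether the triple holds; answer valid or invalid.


Working backward. After the program, the postcondition 3*z - 2*z + 5 = 3*z - 8 -> (b - 5 > 5 -> (1/4)*j + z > 3) must hold; in canonical form it is 2*z = 13 -> (b > 10 -> (1/4)*j + z > 3).
Before the loop (bound <=2), unroll the exhaustion recursion (WP_0 = exit-now case; WP_j = one more guarded iteration, up to j = 2):
  WP_0: (not (b > 4)) and (2*z = 13 -> (b > 10 -> (1/4)*j + z > 3))
  WP_1: (b > 4 -> ((not (b > 4)) and (2*z = 13 -> (b > 10 -> (1/4)*j + z > 9/2)))) and ((not (b > 4)) -> (2*z = 13 -> (b > 10 -> (1/4)*j + z > 3)))
  WP_2: (b > 4 -> ((b > 4 -> ((not (b > 4)) and (2*z = 13 -> (b > 10 -> (1/4)*j + z > 6)))) and ((not (b > 4)) -> (2*z = 13 -> (b > 10 -> (1/4)*j + z > 9/2))))) and ((not (b > 4)) -> (2*z = 13 -> (b > 10 -> (1/4)*j + z > 3)))
So before the loop: (b > 4 -> ((b > 4 -> ((not (b > 4)) and (2*z = 13 -> (b > 10 -> (1/4)*j + z > 6)))) and ((not (b > 4)) -> (2*z = 13 -> (b > 10 -> (1/4)*j + z > 9/2))))) and ((not (b > 4)) -> (2*z = 13 -> (b > 10 -> (1/4)*j + z > 3)))
Before b := j: (j > 4 -> ((j > 4 -> ((not (j > 4)) and (2*z = 13 -> (j > 10 -> (1/4)*j + z > 6)))) and ((not (j > 4)) -> (2*z = 13 -> (j > 10 -> (1/4)*j + z > 9/2))))) and ((not (j > 4)) -> (2*z = 13 -> (j > 10 -> (1/4)*j + z > 3)))
Before b := 3*b - 7: (j > 4 -> ((j > 4 -> ((not (j > 4)) and (2*z = 13 -> (j > 10 -> (1/4)*j + z > 6)))) and ((not (j > 4)) -> (2*z = 13 -> (j > 10 -> (1/4)*j + z > 9/2))))) and ((not (j > 4)) -> (2*z = 13 -> (j > 10 -> (1/4)*j + z > 3)))
Before assert not (3*j - z + 9 > 3*j + 8): (not (z < 1)) and (j > 4 -> ((j > 4 -> ((not (j > 4)) and (2*z = 13 -> (j > 10 -> (1/4)*j + z > 6)))) and ((not (j > 4)) -> (2*z = 13 -> (j > 10 -> (1/4)*j + z > 9/2))))) and ((not (j > 4)) -> (2*z = 13 -> (j > 10 -> (1/4)*j + z > 3)))
The weakest precondition is (not (z < 1)) and (j > 4 -> ((j > 4 -> ((not (j > 4)) and (2*z = 13 -> (j > 10 -> (1/4)*j + z > 6)))) and ((not (j > 4)) -> (2*z = 13 -> (j > 10 -> (1/4)*j + z > 9/2))))) and ((not (j > 4)) -> (2*z = 13 -> (j > 10 -> (1/4)*j + z > 3))).
Check whether (j > 4 -> (j > 4 -> (not (j > 4)))) and z = 0 implies it.
Countermodel: at the initial state j = 4, z = 0, the precondition holds but the weakest precondition fails.
Answer: invalid


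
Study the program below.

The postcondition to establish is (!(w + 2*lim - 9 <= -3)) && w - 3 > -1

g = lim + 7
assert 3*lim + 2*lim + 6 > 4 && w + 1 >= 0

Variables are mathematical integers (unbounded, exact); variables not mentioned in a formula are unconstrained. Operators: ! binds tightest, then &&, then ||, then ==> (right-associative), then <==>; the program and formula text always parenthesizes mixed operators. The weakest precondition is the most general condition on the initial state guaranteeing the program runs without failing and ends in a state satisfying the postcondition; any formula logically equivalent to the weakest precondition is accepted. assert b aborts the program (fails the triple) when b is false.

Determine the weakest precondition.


Working backward. After the program, the postcondition (!(w + 2*lim - 9 <= -3)) && w - 3 > -1 must hold; in canonical form it is (!(2*lim + w <= 6)) && w > 2.
Before assert 3*lim + 2*lim + 6 > 4 && w + 1 >= 0: 5*lim > -2 && w >= -1 && (!(2*lim + w <= 6)) && w > 2
Before g := lim + 7: 5*lim > -2 && w >= -1 && (!(2*lim + w <= 6)) && w > 2
Answer: WP = 5*lim > -2 && w >= -1 && (!(2*lim + w <= 6)) && w > 2


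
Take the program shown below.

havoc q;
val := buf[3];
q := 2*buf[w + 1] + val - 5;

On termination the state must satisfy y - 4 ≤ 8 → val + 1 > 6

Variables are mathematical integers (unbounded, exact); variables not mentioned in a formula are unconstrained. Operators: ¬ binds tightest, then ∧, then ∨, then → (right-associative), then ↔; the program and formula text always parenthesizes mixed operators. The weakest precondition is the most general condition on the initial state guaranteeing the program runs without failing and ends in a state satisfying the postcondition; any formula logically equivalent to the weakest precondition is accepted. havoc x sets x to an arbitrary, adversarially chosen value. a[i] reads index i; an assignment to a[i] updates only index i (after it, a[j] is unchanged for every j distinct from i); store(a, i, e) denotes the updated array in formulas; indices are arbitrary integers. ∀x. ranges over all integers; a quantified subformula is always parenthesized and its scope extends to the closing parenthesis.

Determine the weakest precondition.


Working backward. After the program, the postcondition y - 4 ≤ 8 → val + 1 > 6 must hold; in canonical form it is y ≤ 12 → val > 5.
Before q := 2*buf[w + 1] + val - 5: y ≤ 12 → val > 5
Before val := buf[3]: y ≤ 12 → buf[3] > 5
Before havoc q: y ≤ 12 → buf[3] > 5
Answer: WP = y ≤ 12 → buf[3] > 5


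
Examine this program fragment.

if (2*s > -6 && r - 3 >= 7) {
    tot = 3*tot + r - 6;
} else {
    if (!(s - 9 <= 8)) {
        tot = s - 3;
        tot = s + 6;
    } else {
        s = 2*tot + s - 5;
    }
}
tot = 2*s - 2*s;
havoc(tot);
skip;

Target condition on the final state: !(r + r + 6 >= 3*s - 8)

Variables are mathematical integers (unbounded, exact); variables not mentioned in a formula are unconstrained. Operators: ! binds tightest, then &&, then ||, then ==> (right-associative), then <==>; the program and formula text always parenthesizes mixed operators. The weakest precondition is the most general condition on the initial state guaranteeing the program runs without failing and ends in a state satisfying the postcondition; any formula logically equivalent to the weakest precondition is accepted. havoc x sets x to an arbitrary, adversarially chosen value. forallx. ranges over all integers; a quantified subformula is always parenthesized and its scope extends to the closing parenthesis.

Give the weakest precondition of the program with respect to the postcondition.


Working backward. After the program, the postcondition !(r + r + 6 >= 3*s - 8) must hold; in canonical form it is !(2*r >= 3*s - 14).
Before skip: !(2*r >= 3*s - 14)
Before havoc tot: !(2*r >= 3*s - 14)
Before tot := 2*s - 2*s: !(2*r >= 3*s - 14)
Then branch requires !(2*r >= 3*s - 14); else branch requires ((!(s <= 17)) ==> (!(2*r >= 3*s - 14))) && (s <= 17 ==> (!(2*r >= 3*s + 6*tot - 29))).
Before the if: ((2*s > -6 && r >= 10) ==> (!(2*r >= 3*s - 14))) && ((!(2*s > -6 && r >= 10)) ==> (((!(s <= 17)) ==> (!(2*r >= 3*s - 14))) && (s <= 17 ==> (!(2*r >= 3*s + 6*tot - 29)))))
Answer: WP = ((2*s > -6 && r >= 10) ==> (!(2*r >= 3*s - 14))) && ((!(2*s > -6 && r >= 10)) ==> (((!(s <= 17)) ==> (!(2*r >= 3*s - 14))) && (s <= 17 ==> (!(2*r >= 3*s + 6*tot - 29)))))


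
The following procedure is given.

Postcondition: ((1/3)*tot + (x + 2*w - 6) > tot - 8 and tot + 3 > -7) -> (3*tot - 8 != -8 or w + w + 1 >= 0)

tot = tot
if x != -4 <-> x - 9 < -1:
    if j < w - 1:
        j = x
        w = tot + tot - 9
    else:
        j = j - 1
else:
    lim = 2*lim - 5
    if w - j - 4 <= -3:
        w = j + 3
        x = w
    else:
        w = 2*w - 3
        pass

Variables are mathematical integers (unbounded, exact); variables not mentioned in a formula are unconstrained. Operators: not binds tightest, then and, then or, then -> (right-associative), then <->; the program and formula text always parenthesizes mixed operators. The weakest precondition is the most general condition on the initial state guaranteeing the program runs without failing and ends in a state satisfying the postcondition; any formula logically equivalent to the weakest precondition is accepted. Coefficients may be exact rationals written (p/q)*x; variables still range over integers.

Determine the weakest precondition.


Working backward. After the program, the postcondition ((1/3)*tot + (x + 2*w - 6) > tot - 8 and tot + 3 > -7) -> (3*tot - 8 != -8 or w + w + 1 >= 0) must hold; in canonical form it is (2*w + x > (2/3)*tot - 2 and tot > -10) -> (3*tot != 0 or 2*w >= -1).
Then branch requires (j < w - 1 -> (((10/3)*tot + x > 16 and tot > -10) -> (3*tot != 0 or 4*tot >= 17))) and ((not (j < w - 1)) -> ((2*w + x > (2/3)*tot - 2 and tot > -10) -> (3*tot != 0 or 2*w >= -1))); else branch requires (w <= j + 1 -> ((3*j > (2/3)*tot - 11 and tot > -10) -> (3*tot != 0 or 2*j >= -7))) and ((not (w <= j + 1)) -> ((4*w + x > (2/3)*tot + 4 and tot > -10) -> (3*tot != 0 or 4*w >= 5))).
Before the if: ((x != -4 <-> x < 8) -> ((j < w - 1 -> (((10/3)*tot + x > 16 and tot > -10) -> (3*tot != 0 or 4*tot >= 17))) and ((not (j < w - 1)) -> ((2*w + x > (2/3)*tot - 2 and tot > -10) -> (3*tot != 0 or 2*w >= -1))))) and ((not (x != -4 <-> x < 8)) -> ((w <= j + 1 -> ((3*j > (2/3)*tot - 11 and tot > -10) -> (3*tot != 0 or 2*j >= -7))) and ((not (w <= j + 1)) -> ((4*w + x > (2/3)*tot + 4 and tot > -10) -> (3*tot != 0 or 4*w >= 5)))))
Before tot := tot: ((x != -4 <-> x < 8) -> ((j < w - 1 -> (((10/3)*tot + x > 16 and tot > -10) -> (3*tot != 0 or 4*tot >= 17))) and ((not (j < w - 1)) -> ((2*w + x > (2/3)*tot - 2 and tot > -10) -> (3*tot != 0 or 2*w >= -1))))) and ((not (x != -4 <-> x < 8)) -> ((w <= j + 1 -> ((3*j > (2/3)*tot - 11 and tot > -10) -> (3*tot != 0 or 2*j >= -7))) and ((not (w <= j + 1)) -> ((4*w + x > (2/3)*tot + 4 and tot > -10) -> (3*tot != 0 or 4*w >= 5)))))
Answer: WP = ((x != -4 <-> x < 8) -> ((j < w - 1 -> (((10/3)*tot + x > 16 and tot > -10) -> (3*tot != 0 or 4*tot >= 17))) and ((not (j < w - 1)) -> ((2*w + x > (2/3)*tot - 2 and tot > -10) -> (3*tot != 0 or 2*w >= -1))))) and ((not (x != -4 <-> x < 8)) -> ((w <= j + 1 -> ((3*j > (2/3)*tot - 11 and tot > -10) -> (3*tot != 0 or 2*j >= -7))) and ((not (w <= j + 1)) -> ((4*w + x > (2/3)*tot + 4 and tot > -10) -> (3*tot != 0 or 4*w >= 5)))))


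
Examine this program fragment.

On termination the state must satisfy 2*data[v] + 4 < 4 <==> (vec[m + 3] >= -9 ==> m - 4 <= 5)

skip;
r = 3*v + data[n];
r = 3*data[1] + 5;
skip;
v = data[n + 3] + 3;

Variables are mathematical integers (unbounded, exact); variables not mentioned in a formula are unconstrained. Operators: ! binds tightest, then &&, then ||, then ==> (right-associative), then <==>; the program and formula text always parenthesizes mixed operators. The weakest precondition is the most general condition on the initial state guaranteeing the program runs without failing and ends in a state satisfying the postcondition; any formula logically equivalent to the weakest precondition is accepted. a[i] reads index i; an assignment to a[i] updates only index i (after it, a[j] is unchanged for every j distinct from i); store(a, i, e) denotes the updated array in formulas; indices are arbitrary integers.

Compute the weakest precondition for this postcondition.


Working backward. After the program, the postcondition 2*data[v] + 4 < 4 <==> (vec[m + 3] >= -9 ==> m - 4 <= 5) must hold; in canonical form it is 2*data[v] < 0 <==> (vec[m + 3] >= -9 ==> m <= 9).
Before v := data[n + 3] + 3: 2*data[data[n + 3] + 3] < 0 <==> (vec[m + 3] >= -9 ==> m <= 9)
Before skip: 2*data[data[n + 3] + 3] < 0 <==> (vec[m + 3] >= -9 ==> m <= 9)
Before r := 3*data[1] + 5: 2*data[data[n + 3] + 3] < 0 <==> (vec[m + 3] >= -9 ==> m <= 9)
Before r := 3*v + data[n]: 2*data[data[n + 3] + 3] < 0 <==> (vec[m + 3] >= -9 ==> m <= 9)
Before skip: 2*data[data[n + 3] + 3] < 0 <==> (vec[m + 3] >= -9 ==> m <= 9)
Answer: WP = 2*data[data[n + 3] + 3] < 0 <==> (vec[m + 3] >= -9 ==> m <= 9)


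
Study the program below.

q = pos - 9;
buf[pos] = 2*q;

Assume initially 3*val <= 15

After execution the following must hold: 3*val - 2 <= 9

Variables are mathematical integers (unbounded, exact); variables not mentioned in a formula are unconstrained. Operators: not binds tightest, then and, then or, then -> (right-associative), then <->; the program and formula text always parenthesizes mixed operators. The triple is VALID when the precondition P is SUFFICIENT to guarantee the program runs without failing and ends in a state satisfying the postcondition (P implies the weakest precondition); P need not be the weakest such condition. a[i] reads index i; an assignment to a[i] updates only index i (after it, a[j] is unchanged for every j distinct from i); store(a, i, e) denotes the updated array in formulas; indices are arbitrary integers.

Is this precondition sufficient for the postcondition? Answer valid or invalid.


Working backward. After the program, the postcondition 3*val - 2 <= 9 must hold; in canonical form it is 3*val <= 11.
Before buf[pos] := 2*q: 3*val <= 11
Before q := pos - 9: 3*val <= 11
The weakest precondition is 3*val <= 11.
Check whether 3*val <= 15 implies it.
Countermodel: at the initial state val = 4, the precondition holds but the weakest precondition fails.
Answer: invalid


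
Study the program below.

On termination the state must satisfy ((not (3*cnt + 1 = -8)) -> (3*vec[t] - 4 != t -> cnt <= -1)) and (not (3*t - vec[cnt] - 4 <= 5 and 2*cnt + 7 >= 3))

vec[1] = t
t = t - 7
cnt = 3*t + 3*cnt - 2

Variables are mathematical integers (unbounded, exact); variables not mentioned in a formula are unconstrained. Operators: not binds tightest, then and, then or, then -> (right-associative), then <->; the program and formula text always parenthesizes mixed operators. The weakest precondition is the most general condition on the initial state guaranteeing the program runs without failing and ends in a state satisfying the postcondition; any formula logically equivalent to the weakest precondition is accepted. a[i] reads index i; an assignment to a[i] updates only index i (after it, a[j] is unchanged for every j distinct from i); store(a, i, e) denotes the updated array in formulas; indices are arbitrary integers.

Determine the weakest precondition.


Working backward. After the program, the postcondition ((not (3*cnt + 1 = -8)) -> (3*vec[t] - 4 != t -> cnt <= -1)) and (not (3*t - vec[cnt] - 4 <= 5 and 2*cnt + 7 >= 3)) must hold; in canonical form it is ((not (3*cnt = -9)) -> (3*vec[t] != t + 4 -> cnt <= -1)) and (not (3*t <= vec[cnt] + 9 and 2*cnt >= -4)).
Before cnt := 3*t + 3*cnt - 2: ((not (9*cnt + 9*t = -3)) -> (3*vec[t] != t + 4 -> 3*cnt + 3*t <= 1)) and (not (3*t <= vec[3*cnt + 3*t - 2] + 9 and 6*cnt + 6*t >= 0))
Before t := t - 7: ((not (9*cnt + 9*t = 60)) -> (3*vec[t - 7] != t - 3 -> 3*cnt + 3*t <= 22)) and (not (3*t <= vec[3*cnt + 3*t - 23] + 30 and 6*cnt + 6*t >= 42))
Before vec[1] := t: ((not (9*cnt + 9*t = 60)) -> (3*store(vec, 1, t)[t - 7] != t - 3 -> 3*cnt + 3*t <= 22)) and (not (3*t <= store(vec, 1, t)[3*cnt + 3*t - 23] + 30 and 6*cnt + 6*t >= 42))
Answer: WP = ((not (9*cnt + 9*t = 60)) -> (3*store(vec, 1, t)[t - 7] != t - 3 -> 3*cnt + 3*t <= 22)) and (not (3*t <= store(vec, 1, t)[3*cnt + 3*t - 23] + 30 and 6*cnt + 6*t >= 42))
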